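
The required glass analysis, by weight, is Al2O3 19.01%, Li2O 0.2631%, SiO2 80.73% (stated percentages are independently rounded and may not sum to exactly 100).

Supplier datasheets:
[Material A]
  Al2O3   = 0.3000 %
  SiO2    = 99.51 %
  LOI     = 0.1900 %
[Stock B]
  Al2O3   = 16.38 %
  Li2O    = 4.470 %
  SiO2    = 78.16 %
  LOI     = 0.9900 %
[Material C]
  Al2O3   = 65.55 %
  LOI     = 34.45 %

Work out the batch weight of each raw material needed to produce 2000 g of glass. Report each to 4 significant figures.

Batch per 2000 g glass:
  Material A: 1530 g
  Stock B: 117.7 g
  Material C: 543.6 g
Total batch = 2191 g; LOI loss = 191.3 g; yield = 91.27%

Intermediates are printed (rounded to 4 significant digits) on the page; all internal work holds full precision in every operation — exactly one rounding lands on each reported result; all derived quantities, which include the totals, net glass mass, three oxide percentages, ignition loss, yield, are carried in exact precision, as written in the question or the answer, from the batch weights on 2000 g of glass.
Oxide mass targets, per 2000 g glass:
  Al2O3: 19.01% × 2000 = 380.2 g
  Li2O: 0.2631% × 2000 = 5.262 g
  SiO2: 80.73% × 2000 = 1615 g
A balance pass over the oxides, on the weights just shown, versus the basis set out (each sum matches its target mass within answer rounding):
  Al2O3: 1530·0.003000 + 117.7·0.1638 + 543.6·0.6555 = 380.2 g (target 380.2 g)
  Li2O: 117.7·0.04470 = 5.261 g (target 5.262 g)
  SiO2: 1530·0.9951 + 117.7·0.7816 = 1614 g (target 1615 g)
Consistency of the glass mass: Σ batch − LOI loss = 2000 g (per-oxide target masses sum to 2000 g; with the basis standing at 2000 g — gaps are rounding artifacts).
Adding the batch up: Σ batch = 2191 g; loss to ignition Σ batch·LOI = 191.3 g; the yield ratio, glass ÷ batch: 91.27%.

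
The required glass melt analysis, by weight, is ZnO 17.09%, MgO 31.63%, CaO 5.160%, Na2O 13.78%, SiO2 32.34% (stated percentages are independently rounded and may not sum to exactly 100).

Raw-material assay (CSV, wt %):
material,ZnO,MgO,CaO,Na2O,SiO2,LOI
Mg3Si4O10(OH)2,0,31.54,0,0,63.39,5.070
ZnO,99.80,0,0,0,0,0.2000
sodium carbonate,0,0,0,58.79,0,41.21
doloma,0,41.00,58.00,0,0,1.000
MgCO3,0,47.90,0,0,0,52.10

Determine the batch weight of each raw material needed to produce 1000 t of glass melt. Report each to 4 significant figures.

Values along the way are printed rounded off to 4 significant digits on the page; full float precision is carried all the way through; a single rounding produces every reported result — all derived quantities, which include yield, the five compositions, the totals, glass mass, ignition loss, are computed in full float precision, exactly as printed in the problem or the answer, using the weight values on 1000 t of glass.
Target masses of each oxide per 1000 t glass melt:
  ZnO: 17.09% × 1000 = 170.9 t
  MgO: 31.63% × 1000 = 316.3 t
  CaO: 5.160% × 1000 = 51.60 t
  Na2O: 13.78% × 1000 = 137.8 t
  SiO2: 32.34% × 1000 = 323.4 t
Oxide-by-oxide audit given the weights on record, under the basis named above (sums match the target masses modulo rounding of the values):
  ZnO: 171.2·0.9980 = 170.9 t (target 170.9 t)
  MgO: 510.2·0.3154 + 88.97·0.4100 + 248.3·0.4790 = 316.3 t (target 316.3 t)
  CaO: 88.97·0.5800 = 51.60 t (target 51.60 t)
  Na2O: 234.4·0.5879 = 137.8 t (target 137.8 t)
  SiO2: 510.2·0.6339 = 323.4 t (target 323.4 t)
Glass-mass sanity pass: net batch after ignition = 1000 t (per-oxide target masses sum to 1000 t; with the basis standing at 1000 t — any gap is answer rounding).
Batch total: Σ batch = 1253 t; LOI removed, Σ of batch·LOI: 253.1 t; yield, glass over the total, = 79.80%.

Batch per 1000 t glass melt:
  Mg3Si4O10(OH)2: 510.2 t
  ZnO: 171.2 t
  sodium carbonate: 234.4 t
  doloma: 88.97 t
  MgCO3: 248.3 t
Total batch = 1253 t; LOI loss = 253.1 t; yield = 79.80%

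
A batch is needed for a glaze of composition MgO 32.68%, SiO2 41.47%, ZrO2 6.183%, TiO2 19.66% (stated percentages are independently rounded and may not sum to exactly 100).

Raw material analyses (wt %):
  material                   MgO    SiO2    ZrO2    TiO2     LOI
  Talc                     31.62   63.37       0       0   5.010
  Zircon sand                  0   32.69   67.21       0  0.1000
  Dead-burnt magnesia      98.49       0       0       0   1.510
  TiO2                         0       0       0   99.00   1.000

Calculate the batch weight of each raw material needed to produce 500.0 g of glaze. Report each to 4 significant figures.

Working values are printed, rounded to four significant digits, in the working. Every computation holds full precision at all times; each reported result carries a single rounding. Derived quantities, including yield, the totals, glass mass, the four compositions, ignition loss, are carried from the batch weights for 500.0 g of glass at full precision, exactly as printed in the question or the answer.
Oxide mass targets, per 500.0 g glaze:
  MgO: 32.68% × 500.0 = 163.4 g
  SiO2: 41.47% × 500.0 = 207.4 g
  ZrO2: 6.183% × 500.0 = 30.92 g
  TiO2: 19.66% × 500.0 = 98.30 g
Balance tally, oxide-wise, on the weights just shown, for the quoted basis mass (every target is met by its sum within answer rounding):
  MgO: 303.5·0.3162 + 68.47·0.9849 = 163.4 g (target 163.4 g)
  SiO2: 303.5·0.6337 + 46.00·0.3269 = 207.4 g (target 207.4 g)
  ZrO2: 46.00·0.6721 = 30.92 g (target 30.92 g)
  TiO2: 99.29·0.9900 = 98.30 g (target 98.30 g)
Consistency of the glass mass: Σ batch − LOI loss = 500.0 g (summing oxide targets gives 500.0 g; with the basis standing at 500.0 g — a pure rounding effect).
Adding the batch up: Σ batch = 517.3 g; ignition loss, Σ(batch × LOI) = 17.28 g; glass ÷ batch gives a yield of 96.66%.

Batch per 500.0 g glaze:
  Talc: 303.5 g
  Zircon sand: 46.00 g
  Dead-burnt magnesia: 68.47 g
  TiO2: 99.29 g
Total batch = 517.3 g; LOI loss = 17.28 g; yield = 96.66%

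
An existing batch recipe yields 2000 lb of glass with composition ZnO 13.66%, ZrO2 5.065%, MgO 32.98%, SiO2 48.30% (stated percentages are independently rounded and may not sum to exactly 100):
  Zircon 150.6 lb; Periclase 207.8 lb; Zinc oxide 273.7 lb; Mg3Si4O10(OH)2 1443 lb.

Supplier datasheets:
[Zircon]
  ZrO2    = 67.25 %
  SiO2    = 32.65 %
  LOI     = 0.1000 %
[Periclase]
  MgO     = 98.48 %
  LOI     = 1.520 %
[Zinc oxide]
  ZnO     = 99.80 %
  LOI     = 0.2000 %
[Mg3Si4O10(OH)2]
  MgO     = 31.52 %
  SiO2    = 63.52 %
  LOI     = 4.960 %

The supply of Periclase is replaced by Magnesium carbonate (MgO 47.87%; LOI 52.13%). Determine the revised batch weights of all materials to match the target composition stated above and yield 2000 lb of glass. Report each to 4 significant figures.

Every computation holds exact precision in all steps. Working values are displayed, rounded to 4 significant figures, between the steps — each reported value is rounded a single time — all derived quantities, including glass mass, the yield, four oxide percentages, the totals, LOI, are carried from the batch weights per 2000 lb of glass in full precision, precisely as stated by problem or answer.
Per-oxide target masses for 2000 lb glass:
  ZnO: 13.66% × 2000 = 273.2 lb
  ZrO2: 5.065% × 2000 = 101.3 lb
  MgO: 32.98% × 2000 = 659.6 lb
  SiO2: 48.30% × 2000 = 966.0 lb
Checking each oxide sum from the weights as reported, at the basis given (sums match the target masses inside rounding margins):
  ZnO: 273.7·0.9980 = 273.2 lb (target 273.2 lb)
  ZrO2: 150.6·0.6725 = 101.3 lb (target 101.3 lb)
  MgO: 427.5·0.4787 + 1443·0.3152 = 659.5 lb (target 659.6 lb)
  SiO2: 150.6·0.3265 + 1443·0.6352 = 965.8 lb (target 966.0 lb)
Glass mass check: net batch after ignition = 2000 lb (the Σ of target masses is 2000 lb; the stated basis being 2000 lb — deltas are rounding alone).
Whole-batch sum: Σ batch = 2295 lb; the LOI term Σ batch·LOI equals 295.1 lb; as yield: glass ÷ batch → 87.14%.

Revised batch per 2000 lb glass:
  Zircon: 150.6 lb
  Magnesium carbonate: 427.5 lb
  Zinc oxide: 273.7 lb
  Mg3Si4O10(OH)2: 1443 lb
Total batch = 2295 lb; LOI loss = 295.1 lb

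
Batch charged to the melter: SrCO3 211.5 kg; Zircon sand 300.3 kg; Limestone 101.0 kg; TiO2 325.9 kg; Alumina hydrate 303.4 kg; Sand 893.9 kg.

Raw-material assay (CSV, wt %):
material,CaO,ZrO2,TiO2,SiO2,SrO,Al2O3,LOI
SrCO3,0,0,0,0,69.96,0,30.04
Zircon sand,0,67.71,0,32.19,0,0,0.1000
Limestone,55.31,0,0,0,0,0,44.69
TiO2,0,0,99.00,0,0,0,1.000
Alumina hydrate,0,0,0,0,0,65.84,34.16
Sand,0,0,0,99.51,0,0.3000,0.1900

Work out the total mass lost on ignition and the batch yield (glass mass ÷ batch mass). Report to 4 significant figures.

LOI loss = 217.6 kg; glass = 1918 kg; yield = 89.81%

Full float precision is held through every step. The intermediate values are printed (rounded to four significant figures) in the working; every reported result sees exactly one rounding; all derived quantities, which include totals, glass mass, ignition loss, yield, six oxide percentages, are re-derived in exact precision, as set out in problem or answer, from the weighed amounts for 1918 kg of glass.
Per-material ignition loss:
  SrCO3: 211.5 × 0.3004 = 63.53 kg
  Zircon sand: 300.3 × 0.001000 = 0.3003 kg
  Limestone: 101.0 × 0.4469 = 45.14 kg
  TiO2: 325.9 × 0.01000 = 3.259 kg
  Alumina hydrate: 303.4 × 0.3416 = 103.6 kg
  Sand: 893.9 × 0.001900 = 1.698 kg
Total LOI = 217.6 kg
Glass = batch − LOI = 2136 − 217.6 = 1918 kg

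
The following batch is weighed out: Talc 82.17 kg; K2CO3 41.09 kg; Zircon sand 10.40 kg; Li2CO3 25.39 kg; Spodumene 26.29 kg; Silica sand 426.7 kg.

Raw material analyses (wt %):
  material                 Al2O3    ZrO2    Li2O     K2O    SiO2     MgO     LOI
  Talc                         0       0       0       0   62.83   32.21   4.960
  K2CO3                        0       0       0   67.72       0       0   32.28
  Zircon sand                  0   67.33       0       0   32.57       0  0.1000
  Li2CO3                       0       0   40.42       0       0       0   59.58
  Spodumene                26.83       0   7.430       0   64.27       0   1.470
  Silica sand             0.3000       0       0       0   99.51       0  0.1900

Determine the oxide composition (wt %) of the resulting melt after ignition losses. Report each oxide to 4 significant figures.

Glass mass = 578.4 kg (batch 612.0 − LOI 33.67).
Composition: Al2O3 1.441%, ZrO2 1.211%, Li2O 2.112%, K2O 4.811%, SiO2 85.85%, MgO 4.576%

The intermediate values are printed, rounded to 4 significant digits, on the page; the whole derivation carries full float precision at each step. A single rounding yields each reported value — derived quantities are rebuilt at exact precision (the six compositions, the yield, LOI, the totals, net glass mass) from the weighed amounts on 578.4 kg of glass, as set out in the problem or the answer.
Per-oxide mass from batch:
  Al2O3: 26.29·0.2683 + 426.7·0.003000 = 8.334 kg
  ZrO2: 10.40·0.6733 = 7.002 kg
  Li2O: 25.39·0.4042 + 26.29·0.07430 = 12.22 kg
  K2O: 41.09·0.6772 = 27.83 kg
  SiO2: 82.17·0.6283 + 10.40·0.3257 + 26.29·0.6427 + 426.7·0.9951 = 496.5 kg
  MgO: 82.17·0.3221 = 26.47 kg
LOI: 82.17·0.04960 + 41.09·0.3228 + 10.40·0.001000 + 25.39·0.5958 + 26.29·0.01470 + 426.7·0.001900 = 33.67 kg
batch − LOI leaves glass = 612.0 − 33.67 = 578.4 kg (matching Σ of the oxides)
wt % = oxide mass / glass mass × 100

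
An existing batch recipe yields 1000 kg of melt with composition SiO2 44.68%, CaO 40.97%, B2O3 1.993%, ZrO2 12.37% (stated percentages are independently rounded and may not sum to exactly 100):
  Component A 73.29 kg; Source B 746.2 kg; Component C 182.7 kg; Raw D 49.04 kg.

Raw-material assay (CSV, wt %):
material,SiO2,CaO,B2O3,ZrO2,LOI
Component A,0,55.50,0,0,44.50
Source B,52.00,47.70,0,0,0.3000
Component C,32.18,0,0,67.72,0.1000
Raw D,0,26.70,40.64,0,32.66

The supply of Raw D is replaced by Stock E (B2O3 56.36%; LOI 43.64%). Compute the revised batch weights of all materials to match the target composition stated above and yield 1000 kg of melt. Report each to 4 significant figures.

Revised batch per 1000 kg melt:
  Component A: 96.88 kg
  Source B: 746.2 kg
  Component C: 182.7 kg
  Stock E: 35.36 kg
Total batch = 1061 kg; LOI loss = 60.96 kg

The intermediate values are shown (rounded to four significant digits) in the printout. All arithmetic maintains full float precision at all times — a single rounding completes each reported figure; the derived quantities are carried in exact precision (four oxide percentages, LOI, the totals, glass mass, the yield) using the weight values at 1000 kg of glass, as quoted within either problem or answer.
Oxide mass targets, per 1000 kg melt:
  SiO2: 44.68% × 1000 = 446.8 kg
  CaO: 40.97% × 1000 = 409.7 kg
  B2O3: 1.993% × 1000 = 19.93 kg
  ZrO2: 12.37% × 1000 = 123.7 kg
Checking each oxide sum per the reported batch figures, at the basis given (oxide sums agree with the targets exact up to rounding of places):
  SiO2: 746.2·0.5200 + 182.7·0.3218 = 446.8 kg (target 446.8 kg)
  CaO: 96.88·0.5550 + 746.2·0.4770 = 409.7 kg (target 409.7 kg)
  B2O3: 35.36·0.5636 = 19.93 kg (target 19.93 kg)
  ZrO2: 182.7·0.6772 = 123.7 kg (target 123.7 kg)
Glass mass check: total batch − LOI = 1000 kg (the Σ of target masses is 1000 kg; the stated basis being 1000 kg — differing by rounding only).
Whole-batch sum: Σ batch = 1061 kg; loss to ignition Σ batch·LOI = 60.96 kg; glass ÷ batch gives a yield of 94.25%.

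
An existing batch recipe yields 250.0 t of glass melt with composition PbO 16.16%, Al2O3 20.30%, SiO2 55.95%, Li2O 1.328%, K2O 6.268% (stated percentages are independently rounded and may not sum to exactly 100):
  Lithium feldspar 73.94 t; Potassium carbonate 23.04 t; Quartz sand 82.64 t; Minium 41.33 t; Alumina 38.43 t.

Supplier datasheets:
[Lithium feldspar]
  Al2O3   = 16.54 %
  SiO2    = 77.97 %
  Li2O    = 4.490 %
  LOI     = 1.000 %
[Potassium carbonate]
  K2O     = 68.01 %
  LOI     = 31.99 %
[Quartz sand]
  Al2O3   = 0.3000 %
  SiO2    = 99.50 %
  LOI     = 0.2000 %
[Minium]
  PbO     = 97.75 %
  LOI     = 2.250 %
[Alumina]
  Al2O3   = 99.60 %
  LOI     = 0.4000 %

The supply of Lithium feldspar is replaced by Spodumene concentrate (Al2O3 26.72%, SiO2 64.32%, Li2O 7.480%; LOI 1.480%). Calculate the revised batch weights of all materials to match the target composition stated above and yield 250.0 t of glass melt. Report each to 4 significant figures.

Revised batch per 250.0 t glass melt:
  Spodumene concentrate: 44.39 t
  Potassium carbonate: 23.04 t
  Quartz sand: 111.9 t
  Minium: 41.33 t
  Alumina: 38.71 t
Total batch = 259.4 t; LOI loss = 9.336 t

Every computation maintains full precision at every stage. Working values are printed (rounded to 4 significant figures) as written. A single rounding produces every reported figure; derived quantities, including the five compositions, LOI, the totals, net glass mass, the yield, are re-derived starting from the weights per 250.0 t of glass at exact precision, as they appear in the problem or answer text.
Oxide mass targets, per 250.0 t glass melt:
  PbO: 16.16% × 250.0 = 40.40 t
  Al2O3: 20.30% × 250.0 = 50.75 t
  SiO2: 55.95% × 250.0 = 139.9 t
  Li2O: 1.328% × 250.0 = 3.320 t
  K2O: 6.268% × 250.0 = 15.67 t
Checking each oxide sum working from each reported weight, versus the basis set out (sums match the target masses inside rounding margins):
  PbO: 41.33·0.9775 = 40.40 t (target 40.40 t)
  Al2O3: 44.39·0.2672 + 111.9·0.003000 + 38.71·0.9960 = 50.75 t (target 50.75 t)
  SiO2: 44.39·0.6432 + 111.9·0.9950 = 139.9 t (target 139.9 t)
  Li2O: 44.39·0.07480 = 3.320 t (target 3.320 t)
  K2O: 23.04·0.6801 = 15.67 t (target 15.67 t)
Consistency of the glass mass: batch total minus LOI = 250.0 t (targets for the oxides total 250.0 t; basis as stated: 250.0 t — rounding explains the deltas).
Adding the batch up: Σ batch = 259.4 t; LOI loss = Σ batch·LOI = 9.336 t; yield, glass over the total, = 96.40%.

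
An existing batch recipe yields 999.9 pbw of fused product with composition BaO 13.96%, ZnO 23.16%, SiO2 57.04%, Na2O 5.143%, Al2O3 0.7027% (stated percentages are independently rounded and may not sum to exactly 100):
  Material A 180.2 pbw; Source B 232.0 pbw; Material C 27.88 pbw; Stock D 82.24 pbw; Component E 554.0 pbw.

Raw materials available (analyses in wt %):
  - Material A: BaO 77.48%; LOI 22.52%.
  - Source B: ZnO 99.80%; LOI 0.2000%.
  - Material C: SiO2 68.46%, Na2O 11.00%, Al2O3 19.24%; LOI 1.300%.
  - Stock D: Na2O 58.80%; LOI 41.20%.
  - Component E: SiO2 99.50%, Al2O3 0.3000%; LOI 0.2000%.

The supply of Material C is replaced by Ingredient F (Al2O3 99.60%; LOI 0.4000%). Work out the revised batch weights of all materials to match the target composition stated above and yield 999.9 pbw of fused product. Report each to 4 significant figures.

The intermediate values are displayed, rounded to 4 significant figures, as written. Each numeric step runs at full precision through the solve. A single rounding completes each reported number — derived quantities are computed in full float precision (the five compositions, glass mass, yield, totals, ignition loss) from the weighed amounts per 999.9 pbw of glass, as they appear in problem or answer.
Oxide mass targets, per 999.9 pbw fused product:
  BaO: 13.96% × 999.9 = 139.6 pbw
  ZnO: 23.16% × 999.9 = 231.6 pbw
  SiO2: 57.04% × 999.9 = 570.3 pbw
  Na2O: 5.143% × 999.9 = 51.42 pbw
  Al2O3: 0.7027% × 999.9 = 7.026 pbw
Sums-versus-targets review on the weights just shown, relative to the basis at hand (every target is met by its sum given rounding of the digits):
  BaO: 180.2·0.7748 = 139.6 pbw (target 139.6 pbw)
  ZnO: 232.0·0.9980 = 231.5 pbw (target 231.6 pbw)
  SiO2: 573.2·0.9950 = 570.3 pbw (target 570.3 pbw)
  Na2O: 87.46·0.5880 = 51.43 pbw (target 51.42 pbw)
  Al2O3: 5.328·0.9960 + 573.2·0.003000 = 7.026 pbw (target 7.026 pbw)
The glass-mass cross-check: net batch after ignition = 999.9 pbw (per-oxide target masses sum to 1000 pbw; basis as stated: 999.9 pbw — gaps are rounding artifacts).
Summing the batch: Σ batch = 1078 pbw; loss to ignition Σ batch·LOI = 78.25 pbw; yield = glass ÷ total batch = 92.74%.

Revised batch per 999.9 pbw fused product:
  Material A: 180.2 pbw
  Source B: 232.0 pbw
  Ingredient F: 5.328 pbw
  Stock D: 87.46 pbw
  Component E: 573.2 pbw
Total batch = 1078 pbw; LOI loss = 78.25 pbw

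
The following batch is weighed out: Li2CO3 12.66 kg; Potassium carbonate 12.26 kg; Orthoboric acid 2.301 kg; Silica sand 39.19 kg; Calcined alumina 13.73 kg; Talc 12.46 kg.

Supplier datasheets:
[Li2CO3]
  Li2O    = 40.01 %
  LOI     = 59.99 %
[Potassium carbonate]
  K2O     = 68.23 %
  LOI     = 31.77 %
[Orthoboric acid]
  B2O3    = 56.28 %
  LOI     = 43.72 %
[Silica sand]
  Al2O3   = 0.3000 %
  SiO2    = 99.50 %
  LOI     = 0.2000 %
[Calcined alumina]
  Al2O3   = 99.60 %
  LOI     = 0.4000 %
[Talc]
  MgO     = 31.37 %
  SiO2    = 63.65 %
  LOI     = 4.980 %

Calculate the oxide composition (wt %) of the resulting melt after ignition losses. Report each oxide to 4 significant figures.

Glass mass = 79.35 kg (batch 92.60 − LOI 13.25).
Composition: Li2O 6.383%, MgO 4.926%, Al2O3 17.38%, B2O3 1.632%, SiO2 59.14%, K2O 10.54%

The whole derivation carries full precision in all steps; working values are printed (rounded to four significant figures) in the working; a single rounding produces each reported result; derived quantities, which include yield, LOI, the six compositions, totals, net glass mass, are rebuilt in exact precision, as given in the question or the answer, using the weight values at 79.35 kg of glass.
Oxide masses out of the charge:
  Li2O: 12.66·0.4001 = 5.065 kg
  MgO: 12.46·0.3137 = 3.909 kg
  Al2O3: 39.19·0.003000 + 13.73·0.9960 = 13.79 kg
  B2O3: 2.301·0.5628 = 1.295 kg
  SiO2: 39.19·0.9950 + 12.46·0.6365 = 46.92 kg
  K2O: 12.26·0.6823 = 8.365 kg
LOI: 12.66·0.5999 + 12.26·0.3177 + 2.301·0.4372 + 39.19·0.002000 + 13.73·0.004000 + 12.46·0.04980 = 13.25 kg
Glass mass = batch − LOI = 92.60 − 13.25 = 79.35 kg (consistent with Σ oxide mass)
each wt % is 100 × oxide ÷ glass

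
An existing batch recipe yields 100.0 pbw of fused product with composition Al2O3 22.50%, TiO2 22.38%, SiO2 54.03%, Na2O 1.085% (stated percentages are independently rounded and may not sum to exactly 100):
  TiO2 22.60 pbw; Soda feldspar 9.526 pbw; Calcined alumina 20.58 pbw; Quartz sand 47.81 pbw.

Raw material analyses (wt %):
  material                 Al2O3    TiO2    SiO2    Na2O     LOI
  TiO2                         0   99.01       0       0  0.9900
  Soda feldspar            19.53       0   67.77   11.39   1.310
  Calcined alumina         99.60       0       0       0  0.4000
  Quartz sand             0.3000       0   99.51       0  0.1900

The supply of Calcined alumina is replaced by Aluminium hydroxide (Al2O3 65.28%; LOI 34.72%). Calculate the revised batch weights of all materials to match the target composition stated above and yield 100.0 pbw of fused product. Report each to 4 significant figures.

Revised batch per 100.0 pbw fused product:
  TiO2: 22.60 pbw
  Soda feldspar: 9.526 pbw
  Aluminium hydroxide: 31.40 pbw
  Quartz sand: 47.81 pbw
Total batch = 111.3 pbw; LOI loss = 11.34 pbw

Each numeric step carries full precision through every step — the intermediate values are printed with 4-significant-figure rounding across the worked steps — every reported number is rounded once only. All derived quantities (the four compositions, net glass mass, ignition loss, the totals, the yield) are rebuilt using the weight values on 100.0 pbw of glass in full float precision, as they appear in the problem or the answer.
Target oxide masses per 100.0 pbw fused product:
  Al2O3: 22.50% × 100.0 = 22.50 pbw
  TiO2: 22.38% × 100.0 = 22.38 pbw
  SiO2: 54.03% × 100.0 = 54.03 pbw
  Na2O: 1.085% × 100.0 = 1.085 pbw
A balance pass over the oxides, per the reported batch figures, on the stated basis (target by target, the sums agree once rounding is allowed for):
  Al2O3: 9.526·0.1953 + 31.40·0.6528 + 47.81·0.003000 = 22.50 pbw (target 22.50 pbw)
  TiO2: 22.60·0.9901 = 22.38 pbw (target 22.38 pbw)
  SiO2: 9.526·0.6777 + 47.81·0.9951 = 54.03 pbw (target 54.03 pbw)
  Na2O: 9.526·0.1139 = 1.085 pbw (target 1.085 pbw)
The glass-mass cross-check: batch Σ − ignition loss = 99.99 pbw (oxide target masses add up to 99.99 pbw; the stated basis being 100.0 pbw — rounding explains the deltas).
Summing the batch: Σ batch = 111.3 pbw; the LOI term Σ batch·LOI equals 11.34 pbw; yield: glass divided by total = 89.81%.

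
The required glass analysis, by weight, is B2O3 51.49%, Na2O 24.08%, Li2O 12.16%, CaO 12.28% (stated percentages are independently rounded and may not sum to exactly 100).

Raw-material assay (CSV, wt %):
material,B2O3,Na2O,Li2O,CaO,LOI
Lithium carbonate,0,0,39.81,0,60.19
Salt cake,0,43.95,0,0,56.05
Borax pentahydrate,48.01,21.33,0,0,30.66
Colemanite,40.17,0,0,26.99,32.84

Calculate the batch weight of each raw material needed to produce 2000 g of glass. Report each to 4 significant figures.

The working math runs at exact precision through the solve — values along the way are printed, rounded to 4 significant figures, on the page — a single rounding finalizes every reported value — derived quantities are carried from the batch weights per 2000 g of glass at full precision (glass mass, LOI, totals, the four compositions, the yield) exactly as shown in either problem or answer.
The oxide mass targets at 2000 g glass:
  B2O3: 51.49% × 2000 = 1030 g
  Na2O: 24.08% × 2000 = 481.6 g
  Li2O: 12.16% × 2000 = 243.2 g
  CaO: 12.28% × 2000 = 245.6 g
Verifying the oxide balance with the batch weights as given, for the quoted basis mass (each sum matches its target mass net of answer rounding effects):
  B2O3: 1384·0.4801 + 910.0·0.4017 = 1030 g (target 1030 g)
  Na2O: 424.3·0.4395 + 1384·0.2133 = 481.7 g (target 481.6 g)
  Li2O: 610.9·0.3981 = 243.2 g (target 243.2 g)
  CaO: 910.0·0.2699 = 245.6 g (target 245.6 g)
Glass-mass bookkeeping: whole batch net of LOI = 2001 g (the targets, summed, come to 2000 g; the stated basis being 2000 g — any gap is answer rounding).
Total batch = Σ batch = 3329 g; Σ batch·LOI gives LOI loss = 1329 g; glass ÷ batch gives a yield of 60.09%.

Batch per 2000 g glass:
  Lithium carbonate: 610.9 g
  Salt cake: 424.3 g
  Borax pentahydrate: 1384 g
  Colemanite: 910.0 g
Total batch = 3329 g; LOI loss = 1329 g; yield = 60.09%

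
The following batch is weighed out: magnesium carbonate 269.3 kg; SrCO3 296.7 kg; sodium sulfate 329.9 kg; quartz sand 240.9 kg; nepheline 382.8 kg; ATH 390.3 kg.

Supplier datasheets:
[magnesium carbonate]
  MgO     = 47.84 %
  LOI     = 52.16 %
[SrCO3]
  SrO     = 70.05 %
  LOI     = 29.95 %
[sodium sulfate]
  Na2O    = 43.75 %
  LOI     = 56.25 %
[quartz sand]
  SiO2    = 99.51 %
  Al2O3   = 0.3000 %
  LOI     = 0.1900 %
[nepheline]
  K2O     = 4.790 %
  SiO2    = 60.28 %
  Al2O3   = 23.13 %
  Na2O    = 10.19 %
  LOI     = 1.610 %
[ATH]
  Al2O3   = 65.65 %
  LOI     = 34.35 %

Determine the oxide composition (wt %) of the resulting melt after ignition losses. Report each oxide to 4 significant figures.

Every computation carries full float precision throughout — working values appear (rounded to four significant digits) in the printout; each reported value takes a single rounding — all derived quantities are carried from the batch weights for 1354 kg of glass at full float precision (the totals, ignition loss, the yield, net glass mass, the six compositions), exactly as shown in question or answer.
Mass of each oxide from the mix:
  K2O: 382.8·0.04790 = 18.34 kg
  SiO2: 240.9·0.9951 + 382.8·0.6028 = 470.5 kg
  SrO: 296.7·0.7005 = 207.8 kg
  Al2O3: 240.9·0.003000 + 382.8·0.2313 + 390.3·0.6565 = 345.5 kg
  MgO: 269.3·0.4784 = 128.8 kg
  Na2O: 329.9·0.4375 + 382.8·0.1019 = 183.3 kg
LOI: 269.3·0.5216 + 296.7·0.2995 + 329.9·0.5625 + 240.9·0.001900 + 382.8·0.01610 + 390.3·0.3435 = 555.6 kg
Glass mass = batch − LOI = 1910 − 555.6 = 1354 kg (consistent with Σ oxide mass)
each oxide over glass, ×100, is wt %

Glass mass = 1354 kg (batch 1910 − LOI 555.6).
Composition: K2O 1.354%, SiO2 34.74%, SrO 15.35%, Al2O3 25.51%, MgO 9.513%, Na2O 13.54%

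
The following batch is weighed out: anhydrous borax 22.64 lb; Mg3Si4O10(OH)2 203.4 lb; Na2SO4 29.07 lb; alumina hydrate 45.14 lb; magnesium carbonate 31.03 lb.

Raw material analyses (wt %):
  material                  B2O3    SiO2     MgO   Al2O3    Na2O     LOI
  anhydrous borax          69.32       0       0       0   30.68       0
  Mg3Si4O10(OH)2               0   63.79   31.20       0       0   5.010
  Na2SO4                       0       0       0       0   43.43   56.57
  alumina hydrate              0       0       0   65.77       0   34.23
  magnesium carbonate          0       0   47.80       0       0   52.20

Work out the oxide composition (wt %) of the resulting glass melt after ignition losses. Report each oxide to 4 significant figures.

All internal work holds full precision in every operation — in-progress results appear with 4-significant-figure rounding as written; every reported number is rounded only once — the derived quantities (the yield, LOI, the five compositions, totals, net glass mass) are re-derived at exact precision starting from the weights per 273.0 lb of glass, as written in the question or the answer.
What the batch supplies per oxide:
  B2O3: 22.64·0.6932 = 15.69 lb
  SiO2: 203.4·0.6379 = 129.7 lb
  MgO: 203.4·0.3120 + 31.03·0.4780 = 78.29 lb
  Al2O3: 45.14·0.6577 = 29.69 lb
  Na2O: 22.64·0.3068 + 29.07·0.4343 = 19.57 lb
LOI: 203.4·0.05010 + 29.07·0.5657 + 45.14·0.3423 + 31.03·0.5220 = 58.28 lb
batch − LOI leaves glass = 331.3 − 58.28 = 273.0 lb (= Σ oxide masses)
each wt % is 100 × oxide ÷ glass

Glass mass = 273.0 lb (batch 331.3 − LOI 58.28).
Composition: B2O3 5.749%, SiO2 47.53%, MgO 28.68%, Al2O3 10.88%, Na2O 7.169%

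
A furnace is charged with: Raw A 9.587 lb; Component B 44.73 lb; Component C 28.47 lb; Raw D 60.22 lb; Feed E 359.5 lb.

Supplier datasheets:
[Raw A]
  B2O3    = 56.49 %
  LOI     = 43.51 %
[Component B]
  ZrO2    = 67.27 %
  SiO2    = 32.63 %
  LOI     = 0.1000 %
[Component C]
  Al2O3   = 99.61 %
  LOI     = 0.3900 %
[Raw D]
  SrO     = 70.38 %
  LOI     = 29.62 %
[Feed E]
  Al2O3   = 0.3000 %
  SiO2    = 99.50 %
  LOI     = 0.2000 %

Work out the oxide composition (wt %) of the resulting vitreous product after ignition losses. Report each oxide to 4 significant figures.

Glass mass = 479.6 lb (batch 502.5 − LOI 22.88).
Composition: SrO 8.837%, ZrO2 6.274%, Al2O3 6.138%, B2O3 1.129%, SiO2 77.62%

In-progress results are displayed, rounded to four significant digits, as written. Every computation carries exact precision at every stage; exactly one rounding is applied to each reported figure. All derived quantities, including totals, the five compositions, net glass mass, LOI, the yield, are computed starting from the weights at 479.6 lb of glass at exact precision exactly as shown in either problem or answer.
Per-oxide mass from batch:
  SrO: 60.22·0.7038 = 42.38 lb
  ZrO2: 44.73·0.6727 = 30.09 lb
  Al2O3: 28.47·0.9961 + 359.5·0.003000 = 29.44 lb
  B2O3: 9.587·0.5649 = 5.416 lb
  SiO2: 44.73·0.3263 + 359.5·0.9950 = 372.3 lb
LOI: 9.587·0.4351 + 44.73·0.001000 + 28.47·0.003900 + 60.22·0.2962 + 359.5·0.002000 = 22.88 lb
The glass mass, total less LOI, = 502.5 − 22.88 = 479.6 lb (consistent with Σ oxide mass)
wt % = 100 × oxide mass / glass mass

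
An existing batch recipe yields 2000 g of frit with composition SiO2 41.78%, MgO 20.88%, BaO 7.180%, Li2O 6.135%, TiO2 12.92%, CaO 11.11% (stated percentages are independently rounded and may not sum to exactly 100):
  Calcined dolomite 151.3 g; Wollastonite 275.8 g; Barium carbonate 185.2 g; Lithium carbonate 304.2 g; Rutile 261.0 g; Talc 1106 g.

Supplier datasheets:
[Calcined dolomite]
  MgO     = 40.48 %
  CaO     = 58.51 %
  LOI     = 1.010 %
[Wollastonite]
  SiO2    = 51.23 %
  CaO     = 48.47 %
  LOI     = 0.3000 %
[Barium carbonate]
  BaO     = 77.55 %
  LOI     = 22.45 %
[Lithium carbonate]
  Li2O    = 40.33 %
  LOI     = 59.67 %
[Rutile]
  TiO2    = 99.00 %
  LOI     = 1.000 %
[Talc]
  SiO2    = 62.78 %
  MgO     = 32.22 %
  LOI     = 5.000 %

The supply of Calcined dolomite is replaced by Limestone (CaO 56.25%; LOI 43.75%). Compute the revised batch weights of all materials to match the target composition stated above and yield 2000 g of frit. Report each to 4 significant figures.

Every computation runs at full precision all the way through — the intermediate values are displayed rounded to four significant digits when written out; each reported figure takes a single rounding — all derived quantities (ignition loss, the totals, glass mass, yield, six oxide percentages) are re-derived starting from the weights per 2000 g of glass at full float precision, as quoted within either problem or answer.
The oxide mass targets at 2000 g frit:
  SiO2: 41.78% × 2000 = 835.6 g
  MgO: 20.88% × 2000 = 417.6 g
  BaO: 7.180% × 2000 = 143.6 g
  Li2O: 6.135% × 2000 = 122.7 g
  TiO2: 12.92% × 2000 = 258.4 g
  CaO: 11.11% × 2000 = 222.2 g
Verifying the oxide balance on the weights just shown, under the basis named above (oxide sums agree with the targets net of answer rounding effects):
  SiO2: 42.78·0.5123 + 1296·0.6278 = 835.5 g (target 835.6 g)
  MgO: 1296·0.3222 = 417.6 g (target 417.6 g)
  BaO: 185.2·0.7755 = 143.6 g (target 143.6 g)
  Li2O: 304.2·0.4033 = 122.7 g (target 122.7 g)
  TiO2: 261.0·0.9900 = 258.4 g (target 258.4 g)
  CaO: 358.2·0.5625 + 42.78·0.4847 = 222.2 g (target 222.2 g)
Glass mass check: whole batch net of LOI = 2000 g (the targets, summed, come to 2000 g; stated basis 2000 g — differing by rounding only).
Summing the batch: Σ batch = 2447 g; LOI removed, Σ of batch·LOI: 447.3 g; glass ÷ batch gives a yield of 81.72%.

Revised batch per 2000 g frit:
  Limestone: 358.2 g
  Wollastonite: 42.78 g
  Barium carbonate: 185.2 g
  Lithium carbonate: 304.2 g
  Rutile: 261.0 g
  Talc: 1296 g
Total batch = 2447 g; LOI loss = 447.3 g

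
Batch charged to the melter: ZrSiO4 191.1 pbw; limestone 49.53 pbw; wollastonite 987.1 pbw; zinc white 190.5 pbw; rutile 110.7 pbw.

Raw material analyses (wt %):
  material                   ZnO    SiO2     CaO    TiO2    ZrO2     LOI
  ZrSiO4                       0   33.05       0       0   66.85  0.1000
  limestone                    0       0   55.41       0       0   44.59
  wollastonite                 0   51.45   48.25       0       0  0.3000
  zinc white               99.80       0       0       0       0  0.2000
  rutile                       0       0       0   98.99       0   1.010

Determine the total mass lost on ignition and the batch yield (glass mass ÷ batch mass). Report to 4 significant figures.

LOI loss = 26.74 pbw; glass = 1502 pbw; yield = 98.25%

The working math keeps full precision at every stage. In-progress results are shown with 4-significant-digit rounding within the worked lines — each reported value is rounded a single time; the derived quantities are computed from the batch weights on 1502 pbw of glass in exact precision (totals, glass mass, the five compositions, yield, LOI) as given in problem or answer.
Each material's LOI contribution:
  ZrSiO4: 191.1 × 0.001000 = 0.1911 pbw
  limestone: 49.53 × 0.4459 = 22.09 pbw
  wollastonite: 987.1 × 0.003000 = 2.961 pbw
  zinc white: 190.5 × 0.002000 = 0.3810 pbw
  rutile: 110.7 × 0.01010 = 1.118 pbw
Total LOI = 26.74 pbw
Glass = batch − LOI = 1529 − 26.74 = 1502 pbw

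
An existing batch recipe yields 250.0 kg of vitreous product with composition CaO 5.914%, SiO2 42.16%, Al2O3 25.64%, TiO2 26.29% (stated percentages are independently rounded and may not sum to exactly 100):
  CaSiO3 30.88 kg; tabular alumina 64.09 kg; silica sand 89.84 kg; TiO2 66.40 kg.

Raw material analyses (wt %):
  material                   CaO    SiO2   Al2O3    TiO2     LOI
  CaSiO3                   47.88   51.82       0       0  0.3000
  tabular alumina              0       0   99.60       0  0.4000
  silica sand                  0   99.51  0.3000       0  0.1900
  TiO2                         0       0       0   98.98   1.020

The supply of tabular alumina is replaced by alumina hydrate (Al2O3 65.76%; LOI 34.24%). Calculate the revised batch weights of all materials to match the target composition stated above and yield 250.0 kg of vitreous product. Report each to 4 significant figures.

Revised batch per 250.0 kg vitreous product:
  CaSiO3: 30.88 kg
  alumina hydrate: 97.07 kg
  silica sand: 89.84 kg
  TiO2: 66.40 kg
Total batch = 284.2 kg; LOI loss = 34.18 kg

Working values appear, rounded to 4 significant figures, within the worked lines; all arithmetic runs at exact precision all the way through — a single rounding finalizes every reported result — derived quantities are recomputed in full precision (four oxide percentages, LOI, the yield, the totals, net glass mass) starting from the weights for 250.0 kg of glass, as they appear in question or answer.
The oxide mass targets at 250.0 kg vitreous product:
  CaO: 5.914% × 250.0 = 14.78 kg
  SiO2: 42.16% × 250.0 = 105.4 kg
  Al2O3: 25.64% × 250.0 = 64.10 kg
  TiO2: 26.29% × 250.0 = 65.72 kg
Checking each oxide sum on the weights just shown, at the basis given (every target is met by its sum within answer rounding):
  CaO: 30.88·0.4788 = 14.79 kg (target 14.78 kg)
  SiO2: 30.88·0.5182 + 89.84·0.9951 = 105.4 kg (target 105.4 kg)
  Al2O3: 97.07·0.6576 + 89.84·0.003000 = 64.10 kg (target 64.10 kg)
  TiO2: 66.40·0.9898 = 65.72 kg (target 65.72 kg)
Glass-mass bookkeeping: batch total minus LOI = 250.0 kg (oxide target masses add up to 250.0 kg; stated basis 250.0 kg — rounding explains the deltas).
Whole-batch sum: Σ batch = 284.2 kg; LOI removed, Σ of batch·LOI: 34.18 kg; yield = glass ÷ total batch = 87.97%.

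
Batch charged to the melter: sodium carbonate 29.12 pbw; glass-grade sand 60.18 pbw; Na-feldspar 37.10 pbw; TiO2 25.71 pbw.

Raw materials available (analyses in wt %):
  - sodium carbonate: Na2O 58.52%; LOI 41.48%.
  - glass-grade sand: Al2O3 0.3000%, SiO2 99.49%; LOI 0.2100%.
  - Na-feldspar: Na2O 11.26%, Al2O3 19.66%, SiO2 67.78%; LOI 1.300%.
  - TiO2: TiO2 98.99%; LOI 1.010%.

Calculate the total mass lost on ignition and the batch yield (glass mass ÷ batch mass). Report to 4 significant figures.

LOI loss = 12.95 pbw; glass = 139.2 pbw; yield = 91.49%

All arithmetic holds full float precision from start to finish. The intermediate values appear, with 4-significant-figure rounding, when written out — each reported result includes exactly one rounding — derived quantities (totals, ignition loss, net glass mass, yield, the four compositions) are rebuilt using the weight values for 139.2 pbw of glass in exact precision as set out in either problem or answer.
Ignition loss by material:
  sodium carbonate: 29.12 × 0.4148 = 12.08 pbw
  glass-grade sand: 60.18 × 0.002100 = 0.1264 pbw
  Na-feldspar: 37.10 × 0.01300 = 0.4823 pbw
  TiO2: 25.71 × 0.01010 = 0.2597 pbw
Total LOI = 12.95 pbw
Glass = batch − LOI = 152.1 − 12.95 = 139.2 pbw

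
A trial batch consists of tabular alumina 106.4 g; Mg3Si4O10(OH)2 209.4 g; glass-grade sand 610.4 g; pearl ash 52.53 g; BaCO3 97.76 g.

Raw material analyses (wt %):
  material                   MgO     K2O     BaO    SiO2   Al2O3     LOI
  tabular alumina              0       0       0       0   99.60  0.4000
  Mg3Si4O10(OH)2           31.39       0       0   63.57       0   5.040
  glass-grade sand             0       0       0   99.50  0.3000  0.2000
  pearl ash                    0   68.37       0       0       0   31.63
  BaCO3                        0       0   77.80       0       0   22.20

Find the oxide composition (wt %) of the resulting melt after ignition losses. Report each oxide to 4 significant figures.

Glass mass = 1026 g (batch 1076 − LOI 50.52).
Composition: MgO 6.407%, K2O 3.501%, BaO 7.413%, SiO2 72.17%, Al2O3 10.51%

The whole derivation carries full float precision from start to finish. Working values are shown, with 4-significant-figure rounding, as written — each reported figure undergoes a single rounding; the derived quantities, including five oxide percentages, ignition loss, yield, the totals, glass mass, are re-derived starting from the weights on 1026 g of glass at exact precision as given in the problem or the answer.
Oxide-by-oxide delivered mass:
  MgO: 209.4·0.3139 = 65.73 g
  K2O: 52.53·0.6837 = 35.91 g
  BaO: 97.76·0.7780 = 76.06 g
  SiO2: 209.4·0.6357 + 610.4·0.9950 = 740.5 g
  Al2O3: 106.4·0.9960 + 610.4·0.003000 = 107.8 g
LOI: 106.4·0.004000 + 209.4·0.05040 + 610.4·0.002000 + 52.53·0.3163 + 97.76·0.2220 = 50.52 g
Glass mass = batch − LOI = 1076 − 50.52 = 1026 g (the oxide masses sum to this)
wt % = 100 × oxide mass / glass mass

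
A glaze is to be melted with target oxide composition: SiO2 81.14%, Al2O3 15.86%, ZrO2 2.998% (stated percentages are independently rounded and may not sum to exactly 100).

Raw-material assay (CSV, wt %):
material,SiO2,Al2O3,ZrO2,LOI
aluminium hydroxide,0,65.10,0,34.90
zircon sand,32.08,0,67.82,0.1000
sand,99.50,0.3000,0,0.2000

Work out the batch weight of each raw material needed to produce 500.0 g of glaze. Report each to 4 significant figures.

Batch per 500.0 g glaze:
  aluminium hydroxide: 120.0 g
  zircon sand: 22.10 g
  sand: 400.6 g
Total batch = 542.7 g; LOI loss = 42.70 g; yield = 92.13%

All arithmetic carries full float precision through every step; working values are displayed with 4-significant-figure rounding when written out. Each reported value undergoes a single rounding — the derived quantities (the yield, three oxide percentages, the totals, ignition loss, glass mass) are carried from the batch weights at 500.0 g of glass in exact precision as written in the question or the answer.
Target oxide masses per 500.0 g glaze:
  SiO2: 81.14% × 500.0 = 405.7 g
  Al2O3: 15.86% × 500.0 = 79.30 g
  ZrO2: 2.998% × 500.0 = 14.99 g
Oxide-by-oxide audit given the weights on record, against the basis in use (every target is met by its sum modulo rounding of the values):
  SiO2: 22.10·0.3208 + 400.6·0.9950 = 405.7 g (target 405.7 g)
  Al2O3: 120.0·0.6510 + 400.6·0.003000 = 79.32 g (target 79.30 g)
  ZrO2: 22.10·0.6782 = 14.99 g (target 14.99 g)
The glass-mass cross-check: total charge less LOI = 500.0 g (the targets, summed, come to 500.0 g; against the stated basis, 500.0 g — any gap is answer rounding).
Batch grand total — Σ batch = 542.7 g; ignition loss, Σ(batch × LOI) = 42.70 g; yield: glass divided by total = 92.13%.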